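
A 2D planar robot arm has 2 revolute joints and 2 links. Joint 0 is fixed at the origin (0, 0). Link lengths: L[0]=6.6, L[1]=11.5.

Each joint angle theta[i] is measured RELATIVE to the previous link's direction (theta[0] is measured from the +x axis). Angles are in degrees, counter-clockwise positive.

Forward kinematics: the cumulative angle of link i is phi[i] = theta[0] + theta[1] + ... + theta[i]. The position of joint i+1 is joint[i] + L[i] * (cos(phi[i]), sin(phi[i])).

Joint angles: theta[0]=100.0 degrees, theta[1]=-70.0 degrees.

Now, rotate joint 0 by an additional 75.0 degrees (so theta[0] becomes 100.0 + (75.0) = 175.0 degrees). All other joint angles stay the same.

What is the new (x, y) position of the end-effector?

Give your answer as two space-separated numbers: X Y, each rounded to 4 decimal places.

joint[0] = (0.0000, 0.0000)  (base)
link 0: phi[0] = 175 = 175 deg
  cos(175 deg) = -0.9962, sin(175 deg) = 0.0872
  joint[1] = (0.0000, 0.0000) + 6.6 * (-0.9962, 0.0872) = (0.0000 + -6.5749, 0.0000 + 0.5752) = (-6.5749, 0.5752)
link 1: phi[1] = 175 + -70 = 105 deg
  cos(105 deg) = -0.2588, sin(105 deg) = 0.9659
  joint[2] = (-6.5749, 0.5752) + 11.5 * (-0.2588, 0.9659) = (-6.5749 + -2.9764, 0.5752 + 11.1081) = (-9.5513, 11.6834)
End effector: (-9.5513, 11.6834)

Answer: -9.5513 11.6834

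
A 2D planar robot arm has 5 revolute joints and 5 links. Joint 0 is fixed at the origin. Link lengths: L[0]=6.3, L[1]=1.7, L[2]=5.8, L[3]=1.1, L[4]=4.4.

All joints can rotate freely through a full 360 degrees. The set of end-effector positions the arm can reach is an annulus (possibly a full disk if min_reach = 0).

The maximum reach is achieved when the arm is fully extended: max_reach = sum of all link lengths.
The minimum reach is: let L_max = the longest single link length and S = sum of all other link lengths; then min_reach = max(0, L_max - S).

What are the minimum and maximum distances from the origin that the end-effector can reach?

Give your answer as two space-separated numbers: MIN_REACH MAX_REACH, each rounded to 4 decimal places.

Link lengths: [6.3, 1.7, 5.8, 1.1, 4.4]
max_reach = 6.3 + 1.7 + 5.8 + 1.1 + 4.4 = 19.3
L_max = max([6.3, 1.7, 5.8, 1.1, 4.4]) = 6.3
S (sum of others) = 19.3 - 6.3 = 13
min_reach = max(0, 6.3 - 13) = max(0, -6.7) = 0

Answer: 0.0000 19.3000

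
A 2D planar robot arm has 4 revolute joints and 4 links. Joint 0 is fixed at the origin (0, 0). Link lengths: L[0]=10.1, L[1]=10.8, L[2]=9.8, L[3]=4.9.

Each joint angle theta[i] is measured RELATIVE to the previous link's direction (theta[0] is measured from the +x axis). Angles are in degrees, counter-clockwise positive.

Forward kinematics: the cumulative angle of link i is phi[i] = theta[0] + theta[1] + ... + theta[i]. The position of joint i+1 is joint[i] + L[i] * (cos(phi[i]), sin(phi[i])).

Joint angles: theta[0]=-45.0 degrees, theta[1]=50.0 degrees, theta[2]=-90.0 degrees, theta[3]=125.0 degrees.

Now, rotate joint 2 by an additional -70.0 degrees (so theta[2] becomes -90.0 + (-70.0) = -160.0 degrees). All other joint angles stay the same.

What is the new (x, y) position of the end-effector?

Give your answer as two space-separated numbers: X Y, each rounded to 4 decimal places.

joint[0] = (0.0000, 0.0000)  (base)
link 0: phi[0] = -45 = -45 deg
  cos(-45 deg) = 0.7071, sin(-45 deg) = -0.7071
  joint[1] = (0.0000, 0.0000) + 10.1 * (0.7071, -0.7071) = (0.0000 + 7.1418, 0.0000 + -7.1418) = (7.1418, -7.1418)
link 1: phi[1] = -45 + 50 = 5 deg
  cos(5 deg) = 0.9962, sin(5 deg) = 0.0872
  joint[2] = (7.1418, -7.1418) + 10.8 * (0.9962, 0.0872) = (7.1418 + 10.7589, -7.1418 + 0.9413) = (17.9007, -6.2005)
link 2: phi[2] = -45 + 50 + -160 = -155 deg
  cos(-155 deg) = -0.9063, sin(-155 deg) = -0.4226
  joint[3] = (17.9007, -6.2005) + 9.8 * (-0.9063, -0.4226) = (17.9007 + -8.8818, -6.2005 + -4.1417) = (9.0189, -10.3422)
link 3: phi[3] = -45 + 50 + -160 + 125 = -30 deg
  cos(-30 deg) = 0.8660, sin(-30 deg) = -0.5000
  joint[4] = (9.0189, -10.3422) + 4.9 * (0.8660, -0.5000) = (9.0189 + 4.2435, -10.3422 + -2.4500) = (13.2624, -12.7922)
End effector: (13.2624, -12.7922)

Answer: 13.2624 -12.7922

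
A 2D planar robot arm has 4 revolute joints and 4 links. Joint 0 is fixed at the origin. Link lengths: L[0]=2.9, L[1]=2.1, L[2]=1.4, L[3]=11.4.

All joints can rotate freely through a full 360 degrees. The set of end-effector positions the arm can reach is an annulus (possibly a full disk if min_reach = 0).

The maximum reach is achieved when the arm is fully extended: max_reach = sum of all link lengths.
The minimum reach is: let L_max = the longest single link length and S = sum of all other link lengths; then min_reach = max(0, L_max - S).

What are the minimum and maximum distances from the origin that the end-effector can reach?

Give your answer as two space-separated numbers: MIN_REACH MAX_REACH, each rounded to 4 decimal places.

Link lengths: [2.9, 2.1, 1.4, 11.4]
max_reach = 2.9 + 2.1 + 1.4 + 11.4 = 17.8
L_max = max([2.9, 2.1, 1.4, 11.4]) = 11.4
S (sum of others) = 17.8 - 11.4 = 6.4
min_reach = max(0, 11.4 - 6.4) = max(0, 5) = 5

Answer: 5.0000 17.8000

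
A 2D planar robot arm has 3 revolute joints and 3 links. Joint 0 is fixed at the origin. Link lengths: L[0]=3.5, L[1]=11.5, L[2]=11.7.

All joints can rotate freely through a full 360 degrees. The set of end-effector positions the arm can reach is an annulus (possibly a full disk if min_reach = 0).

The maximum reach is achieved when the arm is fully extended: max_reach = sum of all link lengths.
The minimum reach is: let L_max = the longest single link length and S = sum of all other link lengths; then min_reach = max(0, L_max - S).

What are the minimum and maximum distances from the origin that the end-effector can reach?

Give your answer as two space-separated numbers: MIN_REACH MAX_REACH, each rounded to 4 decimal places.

Link lengths: [3.5, 11.5, 11.7]
max_reach = 3.5 + 11.5 + 11.7 = 26.7
L_max = max([3.5, 11.5, 11.7]) = 11.7
S (sum of others) = 26.7 - 11.7 = 15
min_reach = max(0, 11.7 - 15) = max(0, -3.3) = 0

Answer: 0.0000 26.7000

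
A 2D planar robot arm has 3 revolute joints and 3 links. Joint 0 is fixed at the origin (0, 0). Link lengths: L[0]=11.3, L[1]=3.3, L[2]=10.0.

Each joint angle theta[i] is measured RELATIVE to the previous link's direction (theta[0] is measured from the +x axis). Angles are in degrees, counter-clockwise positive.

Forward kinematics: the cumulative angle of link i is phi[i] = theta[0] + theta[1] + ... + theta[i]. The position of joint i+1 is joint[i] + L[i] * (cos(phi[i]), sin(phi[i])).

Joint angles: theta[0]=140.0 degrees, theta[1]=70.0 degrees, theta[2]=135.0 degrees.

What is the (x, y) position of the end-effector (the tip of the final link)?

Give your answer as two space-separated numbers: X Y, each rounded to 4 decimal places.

Answer: -1.8549 3.0253

Derivation:
joint[0] = (0.0000, 0.0000)  (base)
link 0: phi[0] = 140 = 140 deg
  cos(140 deg) = -0.7660, sin(140 deg) = 0.6428
  joint[1] = (0.0000, 0.0000) + 11.3 * (-0.7660, 0.6428) = (0.0000 + -8.6563, 0.0000 + 7.2635) = (-8.6563, 7.2635)
link 1: phi[1] = 140 + 70 = 210 deg
  cos(210 deg) = -0.8660, sin(210 deg) = -0.5000
  joint[2] = (-8.6563, 7.2635) + 3.3 * (-0.8660, -0.5000) = (-8.6563 + -2.8579, 7.2635 + -1.6500) = (-11.5142, 5.6135)
link 2: phi[2] = 140 + 70 + 135 = 345 deg
  cos(345 deg) = 0.9659, sin(345 deg) = -0.2588
  joint[3] = (-11.5142, 5.6135) + 10 * (0.9659, -0.2588) = (-11.5142 + 9.6593, 5.6135 + -2.5882) = (-1.8549, 3.0253)
End effector: (-1.8549, 3.0253)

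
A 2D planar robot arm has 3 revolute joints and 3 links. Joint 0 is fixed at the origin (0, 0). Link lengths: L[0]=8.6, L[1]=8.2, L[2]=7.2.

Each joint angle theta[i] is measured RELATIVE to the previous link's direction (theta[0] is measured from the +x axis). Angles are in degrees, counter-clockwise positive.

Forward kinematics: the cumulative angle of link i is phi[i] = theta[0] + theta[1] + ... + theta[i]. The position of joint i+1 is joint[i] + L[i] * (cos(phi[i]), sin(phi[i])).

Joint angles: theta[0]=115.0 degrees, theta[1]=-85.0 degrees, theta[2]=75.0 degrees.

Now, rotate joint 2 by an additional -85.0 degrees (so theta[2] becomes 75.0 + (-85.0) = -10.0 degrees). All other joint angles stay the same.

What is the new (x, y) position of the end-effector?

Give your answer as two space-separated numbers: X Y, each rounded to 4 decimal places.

joint[0] = (0.0000, 0.0000)  (base)
link 0: phi[0] = 115 = 115 deg
  cos(115 deg) = -0.4226, sin(115 deg) = 0.9063
  joint[1] = (0.0000, 0.0000) + 8.6 * (-0.4226, 0.9063) = (0.0000 + -3.6345, 0.0000 + 7.7942) = (-3.6345, 7.7942)
link 1: phi[1] = 115 + -85 = 30 deg
  cos(30 deg) = 0.8660, sin(30 deg) = 0.5000
  joint[2] = (-3.6345, 7.7942) + 8.2 * (0.8660, 0.5000) = (-3.6345 + 7.1014, 7.7942 + 4.1000) = (3.4669, 11.8942)
link 2: phi[2] = 115 + -85 + -10 = 20 deg
  cos(20 deg) = 0.9397, sin(20 deg) = 0.3420
  joint[3] = (3.4669, 11.8942) + 7.2 * (0.9397, 0.3420) = (3.4669 + 6.7658, 11.8942 + 2.4625) = (10.2327, 14.3568)
End effector: (10.2327, 14.3568)

Answer: 10.2327 14.3568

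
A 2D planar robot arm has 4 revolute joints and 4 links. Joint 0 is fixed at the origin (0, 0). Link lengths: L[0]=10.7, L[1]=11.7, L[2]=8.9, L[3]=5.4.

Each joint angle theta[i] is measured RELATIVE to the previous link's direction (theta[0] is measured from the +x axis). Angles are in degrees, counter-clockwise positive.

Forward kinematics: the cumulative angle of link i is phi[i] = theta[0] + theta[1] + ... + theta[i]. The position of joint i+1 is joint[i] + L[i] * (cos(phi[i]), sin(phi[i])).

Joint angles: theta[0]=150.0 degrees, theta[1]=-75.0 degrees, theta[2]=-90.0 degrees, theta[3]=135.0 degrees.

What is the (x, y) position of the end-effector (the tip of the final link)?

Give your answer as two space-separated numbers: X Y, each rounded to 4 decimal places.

Answer: -0.3415 19.0244

Derivation:
joint[0] = (0.0000, 0.0000)  (base)
link 0: phi[0] = 150 = 150 deg
  cos(150 deg) = -0.8660, sin(150 deg) = 0.5000
  joint[1] = (0.0000, 0.0000) + 10.7 * (-0.8660, 0.5000) = (0.0000 + -9.2665, 0.0000 + 5.3500) = (-9.2665, 5.3500)
link 1: phi[1] = 150 + -75 = 75 deg
  cos(75 deg) = 0.2588, sin(75 deg) = 0.9659
  joint[2] = (-9.2665, 5.3500) + 11.7 * (0.2588, 0.9659) = (-9.2665 + 3.0282, 5.3500 + 11.3013) = (-6.2383, 16.6513)
link 2: phi[2] = 150 + -75 + -90 = -15 deg
  cos(-15 deg) = 0.9659, sin(-15 deg) = -0.2588
  joint[3] = (-6.2383, 16.6513) + 8.9 * (0.9659, -0.2588) = (-6.2383 + 8.5967, 16.6513 + -2.3035) = (2.3585, 14.3478)
link 3: phi[3] = 150 + -75 + -90 + 135 = 120 deg
  cos(120 deg) = -0.5000, sin(120 deg) = 0.8660
  joint[4] = (2.3585, 14.3478) + 5.4 * (-0.5000, 0.8660) = (2.3585 + -2.7000, 14.3478 + 4.6765) = (-0.3415, 19.0244)
End effector: (-0.3415, 19.0244)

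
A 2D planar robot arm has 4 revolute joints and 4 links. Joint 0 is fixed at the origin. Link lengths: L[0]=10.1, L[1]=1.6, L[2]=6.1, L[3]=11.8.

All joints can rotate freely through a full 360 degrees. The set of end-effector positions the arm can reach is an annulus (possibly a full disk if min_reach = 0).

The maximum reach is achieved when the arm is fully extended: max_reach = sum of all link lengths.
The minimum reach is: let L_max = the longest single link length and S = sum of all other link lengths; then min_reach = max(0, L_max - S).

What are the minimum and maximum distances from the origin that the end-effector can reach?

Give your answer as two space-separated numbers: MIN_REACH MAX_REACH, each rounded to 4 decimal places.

Answer: 0.0000 29.6000

Derivation:
Link lengths: [10.1, 1.6, 6.1, 11.8]
max_reach = 10.1 + 1.6 + 6.1 + 11.8 = 29.6
L_max = max([10.1, 1.6, 6.1, 11.8]) = 11.8
S (sum of others) = 29.6 - 11.8 = 17.8
min_reach = max(0, 11.8 - 17.8) = max(0, -6) = 0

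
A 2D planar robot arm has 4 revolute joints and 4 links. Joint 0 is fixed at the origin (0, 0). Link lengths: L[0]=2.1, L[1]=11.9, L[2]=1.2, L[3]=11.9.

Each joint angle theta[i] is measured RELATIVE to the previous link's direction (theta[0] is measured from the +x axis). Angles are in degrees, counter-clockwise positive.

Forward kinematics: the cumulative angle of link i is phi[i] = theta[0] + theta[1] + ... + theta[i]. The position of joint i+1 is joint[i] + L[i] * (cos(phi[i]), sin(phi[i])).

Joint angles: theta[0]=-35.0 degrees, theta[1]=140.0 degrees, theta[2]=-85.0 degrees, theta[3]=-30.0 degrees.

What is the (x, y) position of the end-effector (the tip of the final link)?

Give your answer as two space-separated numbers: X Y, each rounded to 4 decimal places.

joint[0] = (0.0000, 0.0000)  (base)
link 0: phi[0] = -35 = -35 deg
  cos(-35 deg) = 0.8192, sin(-35 deg) = -0.5736
  joint[1] = (0.0000, 0.0000) + 2.1 * (0.8192, -0.5736) = (0.0000 + 1.7202, 0.0000 + -1.2045) = (1.7202, -1.2045)
link 1: phi[1] = -35 + 140 = 105 deg
  cos(105 deg) = -0.2588, sin(105 deg) = 0.9659
  joint[2] = (1.7202, -1.2045) + 11.9 * (-0.2588, 0.9659) = (1.7202 + -3.0799, -1.2045 + 11.4945) = (-1.3597, 10.2900)
link 2: phi[2] = -35 + 140 + -85 = 20 deg
  cos(20 deg) = 0.9397, sin(20 deg) = 0.3420
  joint[3] = (-1.3597, 10.2900) + 1.2 * (0.9397, 0.3420) = (-1.3597 + 1.1276, 10.2900 + 0.4104) = (-0.2321, 10.7004)
link 3: phi[3] = -35 + 140 + -85 + -30 = -10 deg
  cos(-10 deg) = 0.9848, sin(-10 deg) = -0.1736
  joint[4] = (-0.2321, 10.7004) + 11.9 * (0.9848, -0.1736) = (-0.2321 + 11.7192, 10.7004 + -2.0664) = (11.4871, 8.6340)
End effector: (11.4871, 8.6340)

Answer: 11.4871 8.6340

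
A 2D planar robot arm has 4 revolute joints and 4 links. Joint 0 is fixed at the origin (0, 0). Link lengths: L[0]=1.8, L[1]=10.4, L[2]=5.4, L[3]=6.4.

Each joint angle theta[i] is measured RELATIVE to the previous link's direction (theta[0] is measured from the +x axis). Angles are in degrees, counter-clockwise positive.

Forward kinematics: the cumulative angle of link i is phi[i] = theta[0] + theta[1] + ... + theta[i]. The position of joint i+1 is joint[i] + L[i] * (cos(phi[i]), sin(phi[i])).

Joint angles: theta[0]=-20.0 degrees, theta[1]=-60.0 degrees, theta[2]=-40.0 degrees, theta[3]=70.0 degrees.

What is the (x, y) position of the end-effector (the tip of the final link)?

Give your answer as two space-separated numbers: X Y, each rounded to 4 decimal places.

Answer: 4.9112 -20.4369

Derivation:
joint[0] = (0.0000, 0.0000)  (base)
link 0: phi[0] = -20 = -20 deg
  cos(-20 deg) = 0.9397, sin(-20 deg) = -0.3420
  joint[1] = (0.0000, 0.0000) + 1.8 * (0.9397, -0.3420) = (0.0000 + 1.6914, 0.0000 + -0.6156) = (1.6914, -0.6156)
link 1: phi[1] = -20 + -60 = -80 deg
  cos(-80 deg) = 0.1736, sin(-80 deg) = -0.9848
  joint[2] = (1.6914, -0.6156) + 10.4 * (0.1736, -0.9848) = (1.6914 + 1.8059, -0.6156 + -10.2420) = (3.4974, -10.8576)
link 2: phi[2] = -20 + -60 + -40 = -120 deg
  cos(-120 deg) = -0.5000, sin(-120 deg) = -0.8660
  joint[3] = (3.4974, -10.8576) + 5.4 * (-0.5000, -0.8660) = (3.4974 + -2.7000, -10.8576 + -4.6765) = (0.7974, -15.5342)
link 3: phi[3] = -20 + -60 + -40 + 70 = -50 deg
  cos(-50 deg) = 0.6428, sin(-50 deg) = -0.7660
  joint[4] = (0.7974, -15.5342) + 6.4 * (0.6428, -0.7660) = (0.7974 + 4.1138, -15.5342 + -4.9027) = (4.9112, -20.4369)
End effector: (4.9112, -20.4369)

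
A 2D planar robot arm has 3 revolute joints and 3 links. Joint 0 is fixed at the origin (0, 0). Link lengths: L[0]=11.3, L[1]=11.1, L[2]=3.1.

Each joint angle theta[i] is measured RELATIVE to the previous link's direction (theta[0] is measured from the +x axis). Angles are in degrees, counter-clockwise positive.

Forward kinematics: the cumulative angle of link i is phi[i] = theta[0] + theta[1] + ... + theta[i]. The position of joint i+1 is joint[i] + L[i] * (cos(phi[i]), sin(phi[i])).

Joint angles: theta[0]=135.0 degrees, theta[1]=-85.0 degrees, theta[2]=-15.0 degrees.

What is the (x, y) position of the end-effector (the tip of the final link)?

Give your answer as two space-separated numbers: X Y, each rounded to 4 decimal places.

joint[0] = (0.0000, 0.0000)  (base)
link 0: phi[0] = 135 = 135 deg
  cos(135 deg) = -0.7071, sin(135 deg) = 0.7071
  joint[1] = (0.0000, 0.0000) + 11.3 * (-0.7071, 0.7071) = (0.0000 + -7.9903, 0.0000 + 7.9903) = (-7.9903, 7.9903)
link 1: phi[1] = 135 + -85 = 50 deg
  cos(50 deg) = 0.6428, sin(50 deg) = 0.7660
  joint[2] = (-7.9903, 7.9903) + 11.1 * (0.6428, 0.7660) = (-7.9903 + 7.1349, 7.9903 + 8.5031) = (-0.8554, 16.4934)
link 2: phi[2] = 135 + -85 + -15 = 35 deg
  cos(35 deg) = 0.8192, sin(35 deg) = 0.5736
  joint[3] = (-0.8554, 16.4934) + 3.1 * (0.8192, 0.5736) = (-0.8554 + 2.5394, 16.4934 + 1.7781) = (1.6840, 18.2715)
End effector: (1.6840, 18.2715)

Answer: 1.6840 18.2715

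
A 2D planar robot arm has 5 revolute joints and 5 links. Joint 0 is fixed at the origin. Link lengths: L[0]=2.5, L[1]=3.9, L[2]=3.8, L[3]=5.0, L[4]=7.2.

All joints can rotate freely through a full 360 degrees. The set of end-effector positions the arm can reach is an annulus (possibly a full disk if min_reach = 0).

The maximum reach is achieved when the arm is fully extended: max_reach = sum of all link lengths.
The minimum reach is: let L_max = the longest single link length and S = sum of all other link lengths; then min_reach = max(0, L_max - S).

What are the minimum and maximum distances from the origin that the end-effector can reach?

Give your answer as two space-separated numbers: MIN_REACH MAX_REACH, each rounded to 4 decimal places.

Answer: 0.0000 22.4000

Derivation:
Link lengths: [2.5, 3.9, 3.8, 5.0, 7.2]
max_reach = 2.5 + 3.9 + 3.8 + 5 + 7.2 = 22.4
L_max = max([2.5, 3.9, 3.8, 5.0, 7.2]) = 7.2
S (sum of others) = 22.4 - 7.2 = 15.2
min_reach = max(0, 7.2 - 15.2) = max(0, -8) = 0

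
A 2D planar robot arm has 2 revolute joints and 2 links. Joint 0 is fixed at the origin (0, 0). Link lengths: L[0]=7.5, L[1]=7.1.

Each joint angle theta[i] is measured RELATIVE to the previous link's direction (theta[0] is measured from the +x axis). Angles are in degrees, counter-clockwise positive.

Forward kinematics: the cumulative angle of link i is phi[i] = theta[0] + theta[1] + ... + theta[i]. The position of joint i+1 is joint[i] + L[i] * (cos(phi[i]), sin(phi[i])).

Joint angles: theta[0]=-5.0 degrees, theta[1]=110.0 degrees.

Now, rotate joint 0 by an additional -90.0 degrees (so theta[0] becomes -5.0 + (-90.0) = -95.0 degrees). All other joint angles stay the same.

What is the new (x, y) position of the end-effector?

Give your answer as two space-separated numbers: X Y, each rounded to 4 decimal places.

Answer: 6.2044 -5.6338

Derivation:
joint[0] = (0.0000, 0.0000)  (base)
link 0: phi[0] = -95 = -95 deg
  cos(-95 deg) = -0.0872, sin(-95 deg) = -0.9962
  joint[1] = (0.0000, 0.0000) + 7.5 * (-0.0872, -0.9962) = (0.0000 + -0.6537, 0.0000 + -7.4715) = (-0.6537, -7.4715)
link 1: phi[1] = -95 + 110 = 15 deg
  cos(15 deg) = 0.9659, sin(15 deg) = 0.2588
  joint[2] = (-0.6537, -7.4715) + 7.1 * (0.9659, 0.2588) = (-0.6537 + 6.8581, -7.4715 + 1.8376) = (6.2044, -5.6338)
End effector: (6.2044, -5.6338)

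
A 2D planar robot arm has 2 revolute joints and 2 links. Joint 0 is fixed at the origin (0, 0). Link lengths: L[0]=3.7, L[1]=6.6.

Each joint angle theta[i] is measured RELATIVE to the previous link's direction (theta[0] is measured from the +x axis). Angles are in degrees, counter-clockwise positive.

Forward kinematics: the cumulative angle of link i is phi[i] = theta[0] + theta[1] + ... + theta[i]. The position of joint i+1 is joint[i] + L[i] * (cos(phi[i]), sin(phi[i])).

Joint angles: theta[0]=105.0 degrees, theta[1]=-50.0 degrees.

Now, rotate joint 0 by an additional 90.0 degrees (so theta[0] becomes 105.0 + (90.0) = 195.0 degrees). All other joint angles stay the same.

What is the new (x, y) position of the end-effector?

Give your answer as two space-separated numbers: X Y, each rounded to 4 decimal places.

Answer: -8.9803 2.8280

Derivation:
joint[0] = (0.0000, 0.0000)  (base)
link 0: phi[0] = 195 = 195 deg
  cos(195 deg) = -0.9659, sin(195 deg) = -0.2588
  joint[1] = (0.0000, 0.0000) + 3.7 * (-0.9659, -0.2588) = (0.0000 + -3.5739, 0.0000 + -0.9576) = (-3.5739, -0.9576)
link 1: phi[1] = 195 + -50 = 145 deg
  cos(145 deg) = -0.8192, sin(145 deg) = 0.5736
  joint[2] = (-3.5739, -0.9576) + 6.6 * (-0.8192, 0.5736) = (-3.5739 + -5.4064, -0.9576 + 3.7856) = (-8.9803, 2.8280)
End effector: (-8.9803, 2.8280)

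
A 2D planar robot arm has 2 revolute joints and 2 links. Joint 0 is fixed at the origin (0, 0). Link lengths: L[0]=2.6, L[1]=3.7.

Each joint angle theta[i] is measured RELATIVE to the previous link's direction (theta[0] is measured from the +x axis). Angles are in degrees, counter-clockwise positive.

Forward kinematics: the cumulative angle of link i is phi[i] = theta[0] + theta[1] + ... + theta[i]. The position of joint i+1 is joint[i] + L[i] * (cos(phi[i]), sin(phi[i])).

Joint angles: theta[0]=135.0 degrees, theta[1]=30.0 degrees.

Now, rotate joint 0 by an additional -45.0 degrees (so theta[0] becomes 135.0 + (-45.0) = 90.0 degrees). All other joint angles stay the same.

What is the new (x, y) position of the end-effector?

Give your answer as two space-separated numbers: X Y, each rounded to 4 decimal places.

Answer: -1.8500 5.8043

Derivation:
joint[0] = (0.0000, 0.0000)  (base)
link 0: phi[0] = 90 = 90 deg
  cos(90 deg) = 0.0000, sin(90 deg) = 1.0000
  joint[1] = (0.0000, 0.0000) + 2.6 * (0.0000, 1.0000) = (0.0000 + 0.0000, 0.0000 + 2.6000) = (0.0000, 2.6000)
link 1: phi[1] = 90 + 30 = 120 deg
  cos(120 deg) = -0.5000, sin(120 deg) = 0.8660
  joint[2] = (0.0000, 2.6000) + 3.7 * (-0.5000, 0.8660) = (0.0000 + -1.8500, 2.6000 + 3.2043) = (-1.8500, 5.8043)
End effector: (-1.8500, 5.8043)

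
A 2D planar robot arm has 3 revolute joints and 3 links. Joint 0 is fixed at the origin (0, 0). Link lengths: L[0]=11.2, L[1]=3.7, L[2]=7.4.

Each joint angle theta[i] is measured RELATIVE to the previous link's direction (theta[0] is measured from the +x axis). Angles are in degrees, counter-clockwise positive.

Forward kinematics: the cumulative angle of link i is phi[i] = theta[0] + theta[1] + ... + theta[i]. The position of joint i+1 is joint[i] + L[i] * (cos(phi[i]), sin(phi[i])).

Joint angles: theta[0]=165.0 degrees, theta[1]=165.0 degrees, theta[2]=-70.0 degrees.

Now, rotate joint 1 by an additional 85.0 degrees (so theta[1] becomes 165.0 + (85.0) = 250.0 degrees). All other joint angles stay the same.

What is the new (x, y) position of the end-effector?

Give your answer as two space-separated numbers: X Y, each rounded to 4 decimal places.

Answer: -1.5483 4.0144

Derivation:
joint[0] = (0.0000, 0.0000)  (base)
link 0: phi[0] = 165 = 165 deg
  cos(165 deg) = -0.9659, sin(165 deg) = 0.2588
  joint[1] = (0.0000, 0.0000) + 11.2 * (-0.9659, 0.2588) = (0.0000 + -10.8184, 0.0000 + 2.8988) = (-10.8184, 2.8988)
link 1: phi[1] = 165 + 250 = 415 deg
  cos(415 deg) = 0.5736, sin(415 deg) = 0.8192
  joint[2] = (-10.8184, 2.8988) + 3.7 * (0.5736, 0.8192) = (-10.8184 + 2.1222, 2.8988 + 3.0309) = (-8.6961, 5.9296)
link 2: phi[2] = 165 + 250 + -70 = 345 deg
  cos(345 deg) = 0.9659, sin(345 deg) = -0.2588
  joint[3] = (-8.6961, 5.9296) + 7.4 * (0.9659, -0.2588) = (-8.6961 + 7.1479, 5.9296 + -1.9153) = (-1.5483, 4.0144)
End effector: (-1.5483, 4.0144)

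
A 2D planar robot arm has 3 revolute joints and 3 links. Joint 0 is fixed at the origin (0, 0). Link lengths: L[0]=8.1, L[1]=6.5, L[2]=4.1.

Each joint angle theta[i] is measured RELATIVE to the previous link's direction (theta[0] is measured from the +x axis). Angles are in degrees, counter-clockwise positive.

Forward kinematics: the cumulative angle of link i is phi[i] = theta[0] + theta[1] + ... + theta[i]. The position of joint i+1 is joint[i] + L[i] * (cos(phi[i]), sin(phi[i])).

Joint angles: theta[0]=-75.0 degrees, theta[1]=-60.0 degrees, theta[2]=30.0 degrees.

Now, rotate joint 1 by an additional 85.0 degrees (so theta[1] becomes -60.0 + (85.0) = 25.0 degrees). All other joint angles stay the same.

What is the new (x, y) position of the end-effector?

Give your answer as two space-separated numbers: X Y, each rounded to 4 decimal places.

Answer: 10.1273 -14.2056

Derivation:
joint[0] = (0.0000, 0.0000)  (base)
link 0: phi[0] = -75 = -75 deg
  cos(-75 deg) = 0.2588, sin(-75 deg) = -0.9659
  joint[1] = (0.0000, 0.0000) + 8.1 * (0.2588, -0.9659) = (0.0000 + 2.0964, 0.0000 + -7.8240) = (2.0964, -7.8240)
link 1: phi[1] = -75 + 25 = -50 deg
  cos(-50 deg) = 0.6428, sin(-50 deg) = -0.7660
  joint[2] = (2.0964, -7.8240) + 6.5 * (0.6428, -0.7660) = (2.0964 + 4.1781, -7.8240 + -4.9793) = (6.2746, -12.8033)
link 2: phi[2] = -75 + 25 + 30 = -20 deg
  cos(-20 deg) = 0.9397, sin(-20 deg) = -0.3420
  joint[3] = (6.2746, -12.8033) + 4.1 * (0.9397, -0.3420) = (6.2746 + 3.8527, -12.8033 + -1.4023) = (10.1273, -14.2056)
End effector: (10.1273, -14.2056)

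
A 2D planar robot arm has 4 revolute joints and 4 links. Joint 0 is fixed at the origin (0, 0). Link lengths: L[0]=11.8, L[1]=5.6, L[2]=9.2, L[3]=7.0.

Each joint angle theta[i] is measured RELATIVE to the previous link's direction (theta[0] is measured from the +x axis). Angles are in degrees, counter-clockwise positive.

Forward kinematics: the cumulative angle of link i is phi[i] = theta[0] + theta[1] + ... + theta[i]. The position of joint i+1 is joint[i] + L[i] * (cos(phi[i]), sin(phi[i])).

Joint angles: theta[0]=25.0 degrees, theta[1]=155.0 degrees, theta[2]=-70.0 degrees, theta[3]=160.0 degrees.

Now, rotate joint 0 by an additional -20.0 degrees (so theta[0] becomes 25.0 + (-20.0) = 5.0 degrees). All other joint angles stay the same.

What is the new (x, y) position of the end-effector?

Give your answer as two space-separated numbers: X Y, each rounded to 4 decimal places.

joint[0] = (0.0000, 0.0000)  (base)
link 0: phi[0] = 5 = 5 deg
  cos(5 deg) = 0.9962, sin(5 deg) = 0.0872
  joint[1] = (0.0000, 0.0000) + 11.8 * (0.9962, 0.0872) = (0.0000 + 11.7551, 0.0000 + 1.0284) = (11.7551, 1.0284)
link 1: phi[1] = 5 + 155 = 160 deg
  cos(160 deg) = -0.9397, sin(160 deg) = 0.3420
  joint[2] = (11.7551, 1.0284) + 5.6 * (-0.9397, 0.3420) = (11.7551 + -5.2623, 1.0284 + 1.9153) = (6.4928, 2.9438)
link 2: phi[2] = 5 + 155 + -70 = 90 deg
  cos(90 deg) = 0.0000, sin(90 deg) = 1.0000
  joint[3] = (6.4928, 2.9438) + 9.2 * (0.0000, 1.0000) = (6.4928 + 0.0000, 2.9438 + 9.2000) = (6.4928, 12.1438)
link 3: phi[3] = 5 + 155 + -70 + 160 = 250 deg
  cos(250 deg) = -0.3420, sin(250 deg) = -0.9397
  joint[4] = (6.4928, 12.1438) + 7 * (-0.3420, -0.9397) = (6.4928 + -2.3941, 12.1438 + -6.5778) = (4.0987, 5.5659)
End effector: (4.0987, 5.5659)

Answer: 4.0987 5.5659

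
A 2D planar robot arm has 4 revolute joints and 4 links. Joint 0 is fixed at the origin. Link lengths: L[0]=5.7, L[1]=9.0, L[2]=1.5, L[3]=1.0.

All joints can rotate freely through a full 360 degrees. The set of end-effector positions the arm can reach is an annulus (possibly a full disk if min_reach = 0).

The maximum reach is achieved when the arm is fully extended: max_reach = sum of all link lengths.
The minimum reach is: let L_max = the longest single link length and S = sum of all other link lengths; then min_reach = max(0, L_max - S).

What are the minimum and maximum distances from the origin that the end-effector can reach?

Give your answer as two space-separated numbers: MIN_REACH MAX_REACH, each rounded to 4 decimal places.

Answer: 0.8000 17.2000

Derivation:
Link lengths: [5.7, 9.0, 1.5, 1.0]
max_reach = 5.7 + 9 + 1.5 + 1 = 17.2
L_max = max([5.7, 9.0, 1.5, 1.0]) = 9
S (sum of others) = 17.2 - 9 = 8.2
min_reach = max(0, 9 - 8.2) = max(0, 0.8) = 0.8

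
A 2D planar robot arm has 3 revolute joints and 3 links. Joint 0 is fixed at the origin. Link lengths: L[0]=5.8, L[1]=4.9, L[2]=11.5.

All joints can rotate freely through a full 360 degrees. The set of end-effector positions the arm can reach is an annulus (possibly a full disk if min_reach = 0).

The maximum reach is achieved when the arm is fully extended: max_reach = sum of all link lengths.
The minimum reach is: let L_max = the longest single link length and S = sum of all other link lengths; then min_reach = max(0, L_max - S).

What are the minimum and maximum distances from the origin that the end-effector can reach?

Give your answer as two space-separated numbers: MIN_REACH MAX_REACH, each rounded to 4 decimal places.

Link lengths: [5.8, 4.9, 11.5]
max_reach = 5.8 + 4.9 + 11.5 = 22.2
L_max = max([5.8, 4.9, 11.5]) = 11.5
S (sum of others) = 22.2 - 11.5 = 10.7
min_reach = max(0, 11.5 - 10.7) = max(0, 0.8) = 0.8

Answer: 0.8000 22.2000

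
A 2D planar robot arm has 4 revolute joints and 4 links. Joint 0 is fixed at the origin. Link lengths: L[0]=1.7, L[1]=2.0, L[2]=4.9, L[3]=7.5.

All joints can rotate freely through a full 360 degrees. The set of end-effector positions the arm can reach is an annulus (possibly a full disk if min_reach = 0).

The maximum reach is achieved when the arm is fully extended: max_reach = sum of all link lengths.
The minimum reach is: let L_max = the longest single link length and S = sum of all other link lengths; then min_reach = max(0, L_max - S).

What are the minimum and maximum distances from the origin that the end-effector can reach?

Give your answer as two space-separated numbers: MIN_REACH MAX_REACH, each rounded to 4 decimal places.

Answer: 0.0000 16.1000

Derivation:
Link lengths: [1.7, 2.0, 4.9, 7.5]
max_reach = 1.7 + 2 + 4.9 + 7.5 = 16.1
L_max = max([1.7, 2.0, 4.9, 7.5]) = 7.5
S (sum of others) = 16.1 - 7.5 = 8.6
min_reach = max(0, 7.5 - 8.6) = max(0, -1.1) = 0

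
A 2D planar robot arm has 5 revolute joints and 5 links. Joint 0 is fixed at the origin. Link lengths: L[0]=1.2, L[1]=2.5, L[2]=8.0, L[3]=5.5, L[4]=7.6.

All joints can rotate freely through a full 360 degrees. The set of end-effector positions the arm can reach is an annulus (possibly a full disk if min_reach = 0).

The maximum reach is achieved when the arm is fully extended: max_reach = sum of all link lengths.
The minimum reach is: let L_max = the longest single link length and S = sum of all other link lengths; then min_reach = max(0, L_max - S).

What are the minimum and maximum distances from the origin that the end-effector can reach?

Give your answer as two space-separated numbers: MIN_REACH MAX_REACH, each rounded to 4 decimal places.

Link lengths: [1.2, 2.5, 8.0, 5.5, 7.6]
max_reach = 1.2 + 2.5 + 8 + 5.5 + 7.6 = 24.8
L_max = max([1.2, 2.5, 8.0, 5.5, 7.6]) = 8
S (sum of others) = 24.8 - 8 = 16.8
min_reach = max(0, 8 - 16.8) = max(0, -8.8) = 0

Answer: 0.0000 24.8000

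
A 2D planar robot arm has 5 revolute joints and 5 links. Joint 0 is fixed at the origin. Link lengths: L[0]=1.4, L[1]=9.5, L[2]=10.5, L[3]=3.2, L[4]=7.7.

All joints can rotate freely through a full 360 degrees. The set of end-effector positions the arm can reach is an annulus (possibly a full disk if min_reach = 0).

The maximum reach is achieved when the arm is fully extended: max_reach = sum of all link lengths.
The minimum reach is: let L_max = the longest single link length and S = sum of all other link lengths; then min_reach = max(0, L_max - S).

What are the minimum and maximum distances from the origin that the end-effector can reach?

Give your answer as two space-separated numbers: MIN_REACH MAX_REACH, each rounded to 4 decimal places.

Link lengths: [1.4, 9.5, 10.5, 3.2, 7.7]
max_reach = 1.4 + 9.5 + 10.5 + 3.2 + 7.7 = 32.3
L_max = max([1.4, 9.5, 10.5, 3.2, 7.7]) = 10.5
S (sum of others) = 32.3 - 10.5 = 21.8
min_reach = max(0, 10.5 - 21.8) = max(0, -11.3) = 0

Answer: 0.0000 32.3000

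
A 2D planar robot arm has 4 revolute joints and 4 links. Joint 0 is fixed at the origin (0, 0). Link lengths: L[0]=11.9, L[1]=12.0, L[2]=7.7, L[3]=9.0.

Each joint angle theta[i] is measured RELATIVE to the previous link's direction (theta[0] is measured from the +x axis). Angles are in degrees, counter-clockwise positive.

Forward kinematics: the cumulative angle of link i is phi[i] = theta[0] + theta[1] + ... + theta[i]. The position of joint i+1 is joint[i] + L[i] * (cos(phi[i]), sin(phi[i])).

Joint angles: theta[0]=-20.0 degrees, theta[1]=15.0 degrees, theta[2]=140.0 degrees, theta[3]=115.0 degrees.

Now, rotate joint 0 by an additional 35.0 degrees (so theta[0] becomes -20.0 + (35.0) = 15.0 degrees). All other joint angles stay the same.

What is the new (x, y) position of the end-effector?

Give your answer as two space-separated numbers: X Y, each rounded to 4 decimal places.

joint[0] = (0.0000, 0.0000)  (base)
link 0: phi[0] = 15 = 15 deg
  cos(15 deg) = 0.9659, sin(15 deg) = 0.2588
  joint[1] = (0.0000, 0.0000) + 11.9 * (0.9659, 0.2588) = (0.0000 + 11.4945, 0.0000 + 3.0799) = (11.4945, 3.0799)
link 1: phi[1] = 15 + 15 = 30 deg
  cos(30 deg) = 0.8660, sin(30 deg) = 0.5000
  joint[2] = (11.4945, 3.0799) + 12 * (0.8660, 0.5000) = (11.4945 + 10.3923, 3.0799 + 6.0000) = (21.8868, 9.0799)
link 2: phi[2] = 15 + 15 + 140 = 170 deg
  cos(170 deg) = -0.9848, sin(170 deg) = 0.1736
  joint[3] = (21.8868, 9.0799) + 7.7 * (-0.9848, 0.1736) = (21.8868 + -7.5830, 9.0799 + 1.3371) = (14.3038, 10.4170)
link 3: phi[3] = 15 + 15 + 140 + 115 = 285 deg
  cos(285 deg) = 0.2588, sin(285 deg) = -0.9659
  joint[4] = (14.3038, 10.4170) + 9 * (0.2588, -0.9659) = (14.3038 + 2.3294, 10.4170 + -8.6933) = (16.6332, 1.7237)
End effector: (16.6332, 1.7237)

Answer: 16.6332 1.7237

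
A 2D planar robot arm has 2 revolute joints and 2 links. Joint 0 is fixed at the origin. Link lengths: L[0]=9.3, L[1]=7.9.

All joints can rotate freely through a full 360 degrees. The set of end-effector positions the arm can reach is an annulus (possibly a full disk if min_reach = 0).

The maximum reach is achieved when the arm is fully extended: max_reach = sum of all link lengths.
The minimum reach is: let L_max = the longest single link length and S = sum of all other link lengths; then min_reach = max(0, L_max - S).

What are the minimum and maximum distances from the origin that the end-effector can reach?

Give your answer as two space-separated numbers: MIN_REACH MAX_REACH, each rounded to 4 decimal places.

Answer: 1.4000 17.2000

Derivation:
Link lengths: [9.3, 7.9]
max_reach = 9.3 + 7.9 = 17.2
L_max = max([9.3, 7.9]) = 9.3
S (sum of others) = 17.2 - 9.3 = 7.9
min_reach = max(0, 9.3 - 7.9) = max(0, 1.4) = 1.4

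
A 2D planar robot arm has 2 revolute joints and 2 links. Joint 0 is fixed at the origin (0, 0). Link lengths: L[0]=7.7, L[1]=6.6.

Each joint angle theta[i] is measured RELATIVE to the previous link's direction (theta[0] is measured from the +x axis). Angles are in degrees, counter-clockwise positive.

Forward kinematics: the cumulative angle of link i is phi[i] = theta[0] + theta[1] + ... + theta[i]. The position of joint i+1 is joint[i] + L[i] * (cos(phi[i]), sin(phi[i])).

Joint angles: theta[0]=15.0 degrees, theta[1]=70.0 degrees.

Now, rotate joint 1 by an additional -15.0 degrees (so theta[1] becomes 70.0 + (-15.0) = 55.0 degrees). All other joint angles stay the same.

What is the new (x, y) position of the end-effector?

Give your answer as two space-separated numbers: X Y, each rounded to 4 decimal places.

joint[0] = (0.0000, 0.0000)  (base)
link 0: phi[0] = 15 = 15 deg
  cos(15 deg) = 0.9659, sin(15 deg) = 0.2588
  joint[1] = (0.0000, 0.0000) + 7.7 * (0.9659, 0.2588) = (0.0000 + 7.4376, 0.0000 + 1.9929) = (7.4376, 1.9929)
link 1: phi[1] = 15 + 55 = 70 deg
  cos(70 deg) = 0.3420, sin(70 deg) = 0.9397
  joint[2] = (7.4376, 1.9929) + 6.6 * (0.3420, 0.9397) = (7.4376 + 2.2573, 1.9929 + 6.2020) = (9.6950, 8.1949)
End effector: (9.6950, 8.1949)

Answer: 9.6950 8.1949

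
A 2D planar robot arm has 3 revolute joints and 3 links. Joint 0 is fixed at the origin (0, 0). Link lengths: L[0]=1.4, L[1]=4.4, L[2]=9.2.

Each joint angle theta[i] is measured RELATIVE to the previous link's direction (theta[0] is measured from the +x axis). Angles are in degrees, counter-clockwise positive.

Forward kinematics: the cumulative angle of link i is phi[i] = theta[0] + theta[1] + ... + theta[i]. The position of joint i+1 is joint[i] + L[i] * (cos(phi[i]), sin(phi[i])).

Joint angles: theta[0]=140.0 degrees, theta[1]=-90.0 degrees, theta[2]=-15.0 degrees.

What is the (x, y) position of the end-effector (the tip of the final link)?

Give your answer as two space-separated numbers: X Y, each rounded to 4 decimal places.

joint[0] = (0.0000, 0.0000)  (base)
link 0: phi[0] = 140 = 140 deg
  cos(140 deg) = -0.7660, sin(140 deg) = 0.6428
  joint[1] = (0.0000, 0.0000) + 1.4 * (-0.7660, 0.6428) = (0.0000 + -1.0725, 0.0000 + 0.8999) = (-1.0725, 0.8999)
link 1: phi[1] = 140 + -90 = 50 deg
  cos(50 deg) = 0.6428, sin(50 deg) = 0.7660
  joint[2] = (-1.0725, 0.8999) + 4.4 * (0.6428, 0.7660) = (-1.0725 + 2.8283, 0.8999 + 3.3706) = (1.7558, 4.2705)
link 2: phi[2] = 140 + -90 + -15 = 35 deg
  cos(35 deg) = 0.8192, sin(35 deg) = 0.5736
  joint[3] = (1.7558, 4.2705) + 9.2 * (0.8192, 0.5736) = (1.7558 + 7.5362, 4.2705 + 5.2769) = (9.2920, 9.5474)
End effector: (9.2920, 9.5474)

Answer: 9.2920 9.5474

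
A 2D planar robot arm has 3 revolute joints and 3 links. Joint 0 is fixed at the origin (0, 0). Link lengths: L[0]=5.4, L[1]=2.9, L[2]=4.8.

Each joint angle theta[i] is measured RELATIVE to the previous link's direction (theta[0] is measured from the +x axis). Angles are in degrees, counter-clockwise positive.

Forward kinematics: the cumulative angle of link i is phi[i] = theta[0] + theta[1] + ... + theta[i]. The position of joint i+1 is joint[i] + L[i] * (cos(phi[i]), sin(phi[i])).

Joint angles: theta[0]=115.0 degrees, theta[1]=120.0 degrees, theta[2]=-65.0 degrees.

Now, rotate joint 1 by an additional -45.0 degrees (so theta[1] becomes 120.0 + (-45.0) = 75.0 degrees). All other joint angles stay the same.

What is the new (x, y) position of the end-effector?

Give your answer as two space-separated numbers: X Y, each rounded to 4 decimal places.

Answer: -7.8912 8.3224

Derivation:
joint[0] = (0.0000, 0.0000)  (base)
link 0: phi[0] = 115 = 115 deg
  cos(115 deg) = -0.4226, sin(115 deg) = 0.9063
  joint[1] = (0.0000, 0.0000) + 5.4 * (-0.4226, 0.9063) = (0.0000 + -2.2821, 0.0000 + 4.8941) = (-2.2821, 4.8941)
link 1: phi[1] = 115 + 75 = 190 deg
  cos(190 deg) = -0.9848, sin(190 deg) = -0.1736
  joint[2] = (-2.2821, 4.8941) + 2.9 * (-0.9848, -0.1736) = (-2.2821 + -2.8559, 4.8941 + -0.5036) = (-5.1381, 4.3905)
link 2: phi[2] = 115 + 75 + -65 = 125 deg
  cos(125 deg) = -0.5736, sin(125 deg) = 0.8192
  joint[3] = (-5.1381, 4.3905) + 4.8 * (-0.5736, 0.8192) = (-5.1381 + -2.7532, 4.3905 + 3.9319) = (-7.8912, 8.3224)
End effector: (-7.8912, 8.3224)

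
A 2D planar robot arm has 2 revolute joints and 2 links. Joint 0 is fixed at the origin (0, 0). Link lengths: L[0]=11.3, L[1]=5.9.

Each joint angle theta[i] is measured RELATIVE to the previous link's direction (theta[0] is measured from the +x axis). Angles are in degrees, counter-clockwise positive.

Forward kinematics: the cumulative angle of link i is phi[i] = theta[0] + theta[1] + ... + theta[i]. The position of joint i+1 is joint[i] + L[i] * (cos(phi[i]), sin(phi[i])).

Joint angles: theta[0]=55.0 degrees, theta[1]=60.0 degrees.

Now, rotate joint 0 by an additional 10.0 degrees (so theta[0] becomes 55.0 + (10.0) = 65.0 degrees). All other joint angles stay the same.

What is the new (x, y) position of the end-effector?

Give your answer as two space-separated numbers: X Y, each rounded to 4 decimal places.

Answer: 1.3915 15.0743

Derivation:
joint[0] = (0.0000, 0.0000)  (base)
link 0: phi[0] = 65 = 65 deg
  cos(65 deg) = 0.4226, sin(65 deg) = 0.9063
  joint[1] = (0.0000, 0.0000) + 11.3 * (0.4226, 0.9063) = (0.0000 + 4.7756, 0.0000 + 10.2413) = (4.7756, 10.2413)
link 1: phi[1] = 65 + 60 = 125 deg
  cos(125 deg) = -0.5736, sin(125 deg) = 0.8192
  joint[2] = (4.7756, 10.2413) + 5.9 * (-0.5736, 0.8192) = (4.7756 + -3.3841, 10.2413 + 4.8330) = (1.3915, 15.0743)
End effector: (1.3915, 15.0743)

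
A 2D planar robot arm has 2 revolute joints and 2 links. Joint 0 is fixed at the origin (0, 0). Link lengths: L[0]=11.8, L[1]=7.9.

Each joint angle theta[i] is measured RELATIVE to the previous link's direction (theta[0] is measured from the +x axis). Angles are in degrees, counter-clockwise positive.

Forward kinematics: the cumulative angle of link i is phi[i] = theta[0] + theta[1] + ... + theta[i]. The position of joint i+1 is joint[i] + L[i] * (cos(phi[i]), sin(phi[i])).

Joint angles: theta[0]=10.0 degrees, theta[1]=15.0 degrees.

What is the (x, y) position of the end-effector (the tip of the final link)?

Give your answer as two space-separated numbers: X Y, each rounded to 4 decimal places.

Answer: 18.7806 5.3877

Derivation:
joint[0] = (0.0000, 0.0000)  (base)
link 0: phi[0] = 10 = 10 deg
  cos(10 deg) = 0.9848, sin(10 deg) = 0.1736
  joint[1] = (0.0000, 0.0000) + 11.8 * (0.9848, 0.1736) = (0.0000 + 11.6207, 0.0000 + 2.0490) = (11.6207, 2.0490)
link 1: phi[1] = 10 + 15 = 25 deg
  cos(25 deg) = 0.9063, sin(25 deg) = 0.4226
  joint[2] = (11.6207, 2.0490) + 7.9 * (0.9063, 0.4226) = (11.6207 + 7.1598, 2.0490 + 3.3387) = (18.7806, 5.3877)
End effector: (18.7806, 5.3877)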